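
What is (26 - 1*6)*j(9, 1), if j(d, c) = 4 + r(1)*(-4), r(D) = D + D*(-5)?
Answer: 400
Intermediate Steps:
r(D) = -4*D (r(D) = D - 5*D = -4*D)
j(d, c) = 20 (j(d, c) = 4 - 4*1*(-4) = 4 - 4*(-4) = 4 + 16 = 20)
(26 - 1*6)*j(9, 1) = (26 - 1*6)*20 = (26 - 6)*20 = 20*20 = 400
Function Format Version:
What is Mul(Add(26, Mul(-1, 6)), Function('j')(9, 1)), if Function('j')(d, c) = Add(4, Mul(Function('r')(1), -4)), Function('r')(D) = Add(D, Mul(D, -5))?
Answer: 400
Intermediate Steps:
Function('r')(D) = Mul(-4, D) (Function('r')(D) = Add(D, Mul(-5, D)) = Mul(-4, D))
Function('j')(d, c) = 20 (Function('j')(d, c) = Add(4, Mul(Mul(-4, 1), -4)) = Add(4, Mul(-4, -4)) = Add(4, 16) = 20)
Mul(Add(26, Mul(-1, 6)), Function('j')(9, 1)) = Mul(Add(26, Mul(-1, 6)), 20) = Mul(Add(26, -6), 20) = Mul(20, 20) = 400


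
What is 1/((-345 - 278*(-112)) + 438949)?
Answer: 1/469740 ≈ 2.1288e-6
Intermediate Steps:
1/((-345 - 278*(-112)) + 438949) = 1/((-345 + 31136) + 438949) = 1/(30791 + 438949) = 1/469740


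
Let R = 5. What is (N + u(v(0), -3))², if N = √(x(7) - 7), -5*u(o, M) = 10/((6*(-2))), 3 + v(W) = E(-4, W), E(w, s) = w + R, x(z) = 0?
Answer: -251/36 + I*√7/3 ≈ -6.9722 + 0.88192*I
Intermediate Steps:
E(w, s) = 5 + w (E(w, s) = w + 5 = 5 + w)
v(W) = -2 (v(W) = -3 + (5 - 4) = -3 + 1 = -2)
u(o, M) = ⅙ (u(o, M) = -2/(6*(-2)) = -2/(-12) = -2*(-1)/12 = -⅕*(-⅚) = ⅙)
N = I*√7 (N = √(0 - 7) = √(-7) = I*√7 ≈ 2.6458*I)
(N + u(v(0), -3))² = (I*√7 + ⅙)² = (⅙ + I*√7)²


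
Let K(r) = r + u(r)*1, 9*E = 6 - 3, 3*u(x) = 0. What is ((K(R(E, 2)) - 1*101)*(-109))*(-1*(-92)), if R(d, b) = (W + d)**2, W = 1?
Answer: 8955004/9 ≈ 9.9500e+5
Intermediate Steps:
u(x) = 0 (u(x) = (1/3)*0 = 0)
E = 1/3 (E = (6 - 3)/9 = (1/9)*3 = 1/3 ≈ 0.33333)
R(d, b) = (1 + d)**2
K(r) = r (K(r) = r + 0*1 = r + 0 = r)
((K(R(E, 2)) - 1*101)*(-109))*(-1*(-92)) = (((1 + 1/3)**2 - 1*101)*(-109))*(-1*(-92)) = (((4/3)**2 - 101)*(-109))*92 = ((16/9 - 101)*(-109))*92 = -893/9*(-109)*92 = (97337/9)*92 = 8955004/9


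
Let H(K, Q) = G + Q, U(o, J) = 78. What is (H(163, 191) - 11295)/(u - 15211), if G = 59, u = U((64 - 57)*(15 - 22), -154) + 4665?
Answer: 11045/10468 ≈ 1.0551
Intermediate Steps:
u = 4743 (u = 78 + 4665 = 4743)
H(K, Q) = 59 + Q
(H(163, 191) - 11295)/(u - 15211) = ((59 + 191) - 11295)/(4743 - 15211) = (250 - 11295)/(-10468) = -11045*(-1/10468) = 11045/10468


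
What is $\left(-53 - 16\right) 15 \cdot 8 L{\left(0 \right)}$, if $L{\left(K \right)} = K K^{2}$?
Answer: $0$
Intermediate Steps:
$L{\left(K \right)} = K^{3}$
$\left(-53 - 16\right) 15 \cdot 8 L{\left(0 \right)} = \left(-53 - 16\right) 15 \cdot 8 \cdot 0^{3} = - 69 \cdot 120 \cdot 0 = \left(-69\right) 0 = 0$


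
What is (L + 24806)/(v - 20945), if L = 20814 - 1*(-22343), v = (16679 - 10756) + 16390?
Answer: 3577/72 ≈ 49.681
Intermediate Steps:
v = 22313 (v = 5923 + 16390 = 22313)
L = 43157 (L = 20814 + 22343 = 43157)
(L + 24806)/(v - 20945) = (43157 + 24806)/(22313 - 20945) = 67963/1368 = 67963*(1/1368) = 3577/72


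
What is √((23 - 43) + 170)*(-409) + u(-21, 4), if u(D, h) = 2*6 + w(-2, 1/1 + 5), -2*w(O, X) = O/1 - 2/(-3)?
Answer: 38/3 - 2045*√6 ≈ -4996.5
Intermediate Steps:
w(O, X) = -⅓ - O/2 (w(O, X) = -(O/1 - 2/(-3))/2 = -(O*1 - 2*(-⅓))/2 = -(O + ⅔)/2 = -(⅔ + O)/2 = -⅓ - O/2)
u(D, h) = 38/3 (u(D, h) = 2*6 + (-⅓ - ½*(-2)) = 12 + (-⅓ + 1) = 12 + ⅔ = 38/3)
√((23 - 43) + 170)*(-409) + u(-21, 4) = √((23 - 43) + 170)*(-409) + 38/3 = √(-20 + 170)*(-409) + 38/3 = √150*(-409) + 38/3 = (5*√6)*(-409) + 38/3 = -2045*√6 + 38/3 = 38/3 - 2045*√6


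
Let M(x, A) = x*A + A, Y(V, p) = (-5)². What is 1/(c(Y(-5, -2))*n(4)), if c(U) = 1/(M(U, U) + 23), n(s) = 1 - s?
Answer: -673/3 ≈ -224.33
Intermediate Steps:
Y(V, p) = 25
M(x, A) = A + A*x (M(x, A) = A*x + A = A + A*x)
c(U) = 1/(23 + U*(1 + U)) (c(U) = 1/(U*(1 + U) + 23) = 1/(23 + U*(1 + U)))
1/(c(Y(-5, -2))*n(4)) = 1/((1 - 1*4)/(23 + 25*(1 + 25))) = 1/((1 - 4)/(23 + 25*26)) = 1/(-3/(23 + 650)) = 1/(-3/673) = -673/3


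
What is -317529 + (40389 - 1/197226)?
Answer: -54659213641/197226 ≈ -2.7714e+5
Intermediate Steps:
-317529 + (40389 - 1/197226) = -317529 + 7965760913/197226 = -54659213641/197226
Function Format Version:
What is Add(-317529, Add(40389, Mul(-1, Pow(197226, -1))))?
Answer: Rational(-54659213641, 197226) ≈ -2.7714e+5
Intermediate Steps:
Add(-317529, Add(40389, Mul(-1, Pow(197226, -1)))) = Add(-317529, Add(40389, Mul(-1, Rational(1, 197226)))) = Add(-317529, Add(40389, Rational(-1, 197226))) = Add(-317529, Rational(7965760913, 197226)) = Rational(-54659213641, 197226)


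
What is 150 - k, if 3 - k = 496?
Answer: 643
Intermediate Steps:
k = -493 (k = 3 - 1*496 = 3 - 496 = -493)
150 - k = 150 - 1*(-493) = 150 + 493 = 643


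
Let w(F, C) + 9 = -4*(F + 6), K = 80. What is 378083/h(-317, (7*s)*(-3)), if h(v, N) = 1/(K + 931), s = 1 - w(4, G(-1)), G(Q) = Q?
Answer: 382241913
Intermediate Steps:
w(F, C) = -33 - 4*F (w(F, C) = -9 - 4*(F + 6) = -9 - 4*(6 + F) = -9 + (-24 - 4*F) = -33 - 4*F)
s = 50 (s = 1 - (-33 - 4*4) = 1 - (-33 - 16) = 1 - 1*(-49) = 1 + 49 = 50)
h(v, N) = 1/1011 (h(v, N) = 1/(80 + 931) = 1/1011)
378083/h(-317, (7*s)*(-3)) = 378083/(1/1011) = 378083*1011 = 382241913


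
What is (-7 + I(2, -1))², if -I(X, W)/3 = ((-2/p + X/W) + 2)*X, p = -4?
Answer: 100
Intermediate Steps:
I(X, W) = -3*X*(5/2 + X/W) (I(X, W) = -3*((-2/(-4) + X/W) + 2)*X = -3*((-2*(-¼) + X/W) + 2)*X = -3*((½ + X/W) + 2)*X = -3*(5/2 + X/W)*X = -3*X*(5/2 + X/W))
(-7 + I(2, -1))² = (-7 + (-15/2*2 - 3*2²/(-1)))² = (-7 + (-15 - 3*(-1)*4))² = (-7 + (-15 + 12))² = (-7 - 3)² = (-10)² = 100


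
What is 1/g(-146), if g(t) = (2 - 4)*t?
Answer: 1/292 ≈ 0.0034247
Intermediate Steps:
g(t) = -2*t
1/g(-146) = 1/(-2*(-146)) = 1/292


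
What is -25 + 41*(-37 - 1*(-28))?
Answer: -394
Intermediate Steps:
-25 + 41*(-37 - 1*(-28)) = -25 + 41*(-37 + 28) = -25 + 41*(-9) = -25 - 369 = -394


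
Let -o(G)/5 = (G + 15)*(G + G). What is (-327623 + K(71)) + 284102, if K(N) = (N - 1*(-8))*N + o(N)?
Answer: -98972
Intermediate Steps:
o(G) = -10*G*(15 + G) (o(G) = -5*(G + 15)*(G + G) = -5*(15 + G)*2*G = -10*G*(15 + G))
K(N) = N*(8 + N) - 10*N*(15 + N) (K(N) = (N - 1*(-8))*N - 10*N*(15 + N) = (N + 8)*N - 10*N*(15 + N) = (8 + N)*N - 10*N*(15 + N) = N*(8 + N) - 10*N*(15 + N))
(-327623 + K(71)) + 284102 = (-327623 + 71*(-142 - 9*71)) + 284102 = (-327623 + 71*(-142 - 639)) + 284102 = (-327623 + 71*(-781)) + 284102 = (-327623 - 55451) + 284102 = -383074 + 284102 = -98972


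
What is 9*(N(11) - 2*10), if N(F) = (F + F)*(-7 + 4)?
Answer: -774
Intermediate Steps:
N(F) = -6*F (N(F) = (2*F)*(-3) = -6*F)
9*(N(11) - 2*10) = 9*(-6*11 - 2*10) = 9*(-66 - 20) = 9*(-86) = -774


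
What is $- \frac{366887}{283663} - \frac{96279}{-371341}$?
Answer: $- \frac{108929395490}{105335702083} \approx -1.0341$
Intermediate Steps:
$- \frac{366887}{283663} - \frac{96279}{-371341} = \left(-366887\right) \frac{1}{283663} - - \frac{96279}{371341} = - \frac{366887}{283663} + \frac{96279}{371341} = - \frac{108929395490}{105335702083}$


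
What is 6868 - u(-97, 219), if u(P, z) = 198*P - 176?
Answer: 26250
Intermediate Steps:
u(P, z) = -176 + 198*P
6868 - u(-97, 219) = 6868 - (-176 + 198*(-97)) = 6868 - (-176 - 19206) = 6868 - 1*(-19382) = 6868 + 19382 = 26250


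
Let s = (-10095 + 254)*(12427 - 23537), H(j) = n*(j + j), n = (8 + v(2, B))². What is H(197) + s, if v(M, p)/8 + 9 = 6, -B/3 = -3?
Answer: 109434374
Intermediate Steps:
B = 9 (B = -3*(-3) = 9)
v(M, p) = -24 (v(M, p) = -72 + 8*6 = -72 + 48 = -24)
n = 256 (n = (8 - 24)² = (-16)² = 256)
H(j) = 512*j (H(j) = 256*(j + j) = 256*(2*j) = 512*j)
s = 109333510 (s = -9841*(-11110) = 109333510)
H(197) + s = 512*197 + 109333510 = 100864 + 109333510 = 109434374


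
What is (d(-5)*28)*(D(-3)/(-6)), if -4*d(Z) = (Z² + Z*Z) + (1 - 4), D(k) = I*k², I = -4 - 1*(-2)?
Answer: -987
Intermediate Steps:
I = -2 (I = -4 + 2 = -2)
D(k) = -2*k²
d(Z) = ¾ - Z²/2 (d(Z) = -((Z² + Z*Z) + (1 - 4))/4 = -((Z² + Z²) - 3)/4 = -(2*Z² - 3)/4 = -(-3 + 2*Z²)/4 = ¾ - Z²/2)
(d(-5)*28)*(D(-3)/(-6)) = ((¾ - ½*(-5)²)*28)*(-2*(-3)²/(-6)) = ((¾ - ½*25)*28)*(-2*9*(-⅙)) = ((¾ - 25/2)*28)*(-18*(-⅙)) = -47/4*28*3 = -329*3 = -987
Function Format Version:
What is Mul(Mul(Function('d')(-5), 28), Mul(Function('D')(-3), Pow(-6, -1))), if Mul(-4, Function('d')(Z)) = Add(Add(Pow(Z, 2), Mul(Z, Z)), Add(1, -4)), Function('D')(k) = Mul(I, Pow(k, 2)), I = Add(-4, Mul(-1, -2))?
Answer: -987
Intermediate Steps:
I = -2 (I = Add(-4, 2) = -2)
Function('D')(k) = Mul(-2, Pow(k, 2))
Function('d')(Z) = Add(Rational(3, 4), Mul(Rational(-1, 2), Pow(Z, 2))) (Function('d')(Z) = Mul(Rational(-1, 4), Add(Add(Pow(Z, 2), Mul(Z, Z)), Add(1, -4))) = Mul(Rational(-1, 4), Add(Add(Pow(Z, 2), Pow(Z, 2)), -3)) = Mul(Rational(-1, 4), Add(Mul(2, Pow(Z, 2)), -3)) = Mul(Rational(-1, 4), Add(-3, Mul(2, Pow(Z, 2)))) = Add(Rational(3, 4), Mul(Rational(-1, 2), Pow(Z, 2))))
Mul(Mul(Function('d')(-5), 28), Mul(Function('D')(-3), Pow(-6, -1))) = Mul(Mul(Add(Rational(3, 4), Mul(Rational(-1, 2), Pow(-5, 2))), 28), Mul(Mul(-2, Pow(-3, 2)), Pow(-6, -1))) = Mul(Mul(Add(Rational(3, 4), Mul(Rational(-1, 2), 25)), 28), Mul(Mul(-2, 9), Rational(-1, 6))) = Mul(Mul(Add(Rational(3, 4), Rational(-25, 2)), 28), Mul(-18, Rational(-1, 6))) = Mul(Mul(Rational(-47, 4), 28), 3) = Mul(-329, 3) = -987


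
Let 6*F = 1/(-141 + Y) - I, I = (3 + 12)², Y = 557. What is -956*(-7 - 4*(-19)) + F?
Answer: -164739743/2496 ≈ -66002.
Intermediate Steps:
I = 225 (I = 15² = 225)
F = -93599/2496 (F = (1/(-141 + 557) - 1*225)/6 = (1/416 - 225)/6 = (⅙)*(-93599/416) = -93599/2496 ≈ -37.500)
-956*(-7 - 4*(-19)) + F = -956*(-7 - 4*(-19)) - 93599/2496 = -956*(-7 + 76) - 93599/2496 = -956*69 - 93599/2496 = -65964 - 93599/2496 = -164739743/2496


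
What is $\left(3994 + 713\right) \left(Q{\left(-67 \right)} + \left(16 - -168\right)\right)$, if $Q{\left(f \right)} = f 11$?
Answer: $-2602971$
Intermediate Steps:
$Q{\left(f \right)} = 11 f$
$\left(3994 + 713\right) \left(Q{\left(-67 \right)} + \left(16 - -168\right)\right) = \left(3994 + 713\right) \left(11 \left(-67\right) + \left(16 - -168\right)\right) = 4707 \left(-737 + \left(16 + 168\right)\right) = 4707 \left(-737 + 184\right) = 4707 \left(-553\right) = -2602971$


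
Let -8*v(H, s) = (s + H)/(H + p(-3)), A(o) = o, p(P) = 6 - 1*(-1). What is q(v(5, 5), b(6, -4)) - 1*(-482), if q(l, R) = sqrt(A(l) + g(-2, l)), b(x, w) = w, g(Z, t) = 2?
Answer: 482 + sqrt(273)/12 ≈ 483.38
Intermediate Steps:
p(P) = 7 (p(P) = 6 + 1 = 7)
v(H, s) = -(H + s)/(8*(7 + H)) (v(H, s) = -(s + H)/(8*(H + 7)) = -(H + s)/(8*(7 + H)))
q(l, R) = sqrt(2 + l) (q(l, R) = sqrt(l + 2) = sqrt(2 + l))
q(v(5, 5), b(6, -4)) - 1*(-482) = sqrt(2 + (-1*5 - 1*5)/(8*(7 + 5))) - 1*(-482) = sqrt(2 + (1/8)*(-5 - 5)/12) + 482 = sqrt(2 + (1/8)*(1/12)*(-10)) + 482 = sqrt(2 - 5/48) + 482 = sqrt(91/48) + 482 = sqrt(273)/12 + 482 = 482 + sqrt(273)/12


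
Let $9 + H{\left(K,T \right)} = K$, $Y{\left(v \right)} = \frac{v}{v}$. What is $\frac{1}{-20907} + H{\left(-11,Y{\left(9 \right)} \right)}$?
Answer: $- \frac{418141}{20907} \approx -20.0$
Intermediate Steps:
$Y{\left(v \right)} = 1$
$H{\left(K,T \right)} = -9 + K$
$\frac{1}{-20907} + H{\left(-11,Y{\left(9 \right)} \right)} = \frac{1}{-20907} - 20 = - \frac{1}{20907} - 20 = - \frac{418141}{20907}$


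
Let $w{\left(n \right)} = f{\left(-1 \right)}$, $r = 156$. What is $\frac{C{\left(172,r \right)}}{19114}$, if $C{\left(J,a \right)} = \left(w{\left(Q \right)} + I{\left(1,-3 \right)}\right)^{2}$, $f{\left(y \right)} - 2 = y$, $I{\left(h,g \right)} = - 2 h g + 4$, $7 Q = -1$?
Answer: $\frac{121}{19114} \approx 0.0063304$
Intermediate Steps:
$Q = - \frac{1}{7}$ ($Q = \frac{1}{7} \left(-1\right) = - \frac{1}{7} \approx -0.14286$)
$I{\left(h,g \right)} = 4 - 2 g h$ ($I{\left(h,g \right)} = - 2 g h + 4 = 4 - 2 g h$)
$f{\left(y \right)} = 2 + y$
$w{\left(n \right)} = 1$ ($w{\left(n \right)} = 2 - 1 = 1$)
$C{\left(J,a \right)} = 121$ ($C{\left(J,a \right)} = \left(1 - \left(-4 - 6\right)\right)^{2} = \left(1 + \left(4 + 6\right)\right)^{2} = \left(1 + 10\right)^{2} = 11^{2} = 121$)
$\frac{C{\left(172,r \right)}}{19114} = \frac{121}{19114}$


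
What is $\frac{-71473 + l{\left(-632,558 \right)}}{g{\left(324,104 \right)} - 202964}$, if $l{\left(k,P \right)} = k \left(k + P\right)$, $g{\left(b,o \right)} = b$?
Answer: $\frac{4941}{40528} \approx 0.12192$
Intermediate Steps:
$l{\left(k,P \right)} = k \left(P + k\right)$
$\frac{-71473 + l{\left(-632,558 \right)}}{g{\left(324,104 \right)} - 202964} = \frac{-71473 - 632 \left(558 - 632\right)}{324 - 202964} = \frac{-71473 - -46768}{-202640} = \left(-71473 + 46768\right) \left(- \frac{1}{202640}\right) = \left(-24705\right) \left(- \frac{1}{202640}\right) = \frac{4941}{40528}$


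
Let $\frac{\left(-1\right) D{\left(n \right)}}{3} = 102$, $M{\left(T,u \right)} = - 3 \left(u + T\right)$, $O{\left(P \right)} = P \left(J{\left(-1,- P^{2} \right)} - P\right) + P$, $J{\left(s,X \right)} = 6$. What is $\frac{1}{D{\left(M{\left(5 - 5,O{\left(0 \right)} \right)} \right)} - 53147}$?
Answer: $- \frac{1}{53453} \approx -1.8708 \cdot 10^{-5}$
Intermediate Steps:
$O{\left(P \right)} = P + P \left(6 - P\right)$ ($O{\left(P \right)} = P \left(6 - P\right) + P = P + P \left(6 - P\right)$)
$M{\left(T,u \right)} = - 3 T - 3 u$ ($M{\left(T,u \right)} = - 3 \left(T + u\right) = - 3 T - 3 u$)
$D{\left(n \right)} = -306$ ($D{\left(n \right)} = \left(-3\right) 102 = -306$)
$\frac{1}{D{\left(M{\left(5 - 5,O{\left(0 \right)} \right)} \right)} - 53147} = \frac{1}{-306 - 53147} = \frac{1}{-53453} = - \frac{1}{53453}$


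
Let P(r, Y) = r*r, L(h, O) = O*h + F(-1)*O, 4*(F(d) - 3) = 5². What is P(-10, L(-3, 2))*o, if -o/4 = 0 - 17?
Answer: 6800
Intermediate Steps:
F(d) = 37/4 (F(d) = 3 + (¼)*5² = 3 + (¼)*25 = 3 + 25/4 = 37/4)
L(h, O) = 37*O/4 + O*h (L(h, O) = O*h + 37*O/4 = 37*O/4 + O*h)
P(r, Y) = r²
o = 68 (o = -4*(0 - 17) = -4*(-17) = 68)
P(-10, L(-3, 2))*o = (-10)²*68 = 100*68 = 6800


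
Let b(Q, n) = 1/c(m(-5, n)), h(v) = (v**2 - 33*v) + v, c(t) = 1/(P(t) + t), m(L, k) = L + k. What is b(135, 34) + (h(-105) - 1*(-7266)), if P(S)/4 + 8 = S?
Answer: 21764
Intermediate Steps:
P(S) = -32 + 4*S
c(t) = 1/(-32 + 5*t) (c(t) = 1/((-32 + 4*t) + t) = 1/(-32 + 5*t))
h(v) = v**2 - 32*v
b(Q, n) = -57 + 5*n (b(Q, n) = 1/(1/(-32 + 5*(-5 + n))) = 1/(1/(-32 + (-25 + 5*n))) = 1/(1/(-57 + 5*n)) = -57 + 5*n)
b(135, 34) + (h(-105) - 1*(-7266)) = (-57 + 5*34) + (-105*(-32 - 105) - 1*(-7266)) = (-57 + 170) + (-105*(-137) + 7266) = 113 + (14385 + 7266) = 113 + 21651 = 21764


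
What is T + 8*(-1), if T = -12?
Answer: -20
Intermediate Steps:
T + 8*(-1) = -12 + 8*(-1) = -12 - 8 = -20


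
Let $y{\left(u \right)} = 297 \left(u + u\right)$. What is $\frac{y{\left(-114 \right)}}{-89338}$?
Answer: $\frac{1782}{2351} \approx 0.75798$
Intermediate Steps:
$y{\left(u \right)} = 594 u$ ($y{\left(u \right)} = 297 \cdot 2 u = 594 u$)
$\frac{y{\left(-114 \right)}}{-89338} = \frac{594 \left(-114\right)}{-89338} = \left(-67716\right) \left(- \frac{1}{89338}\right) = \frac{1782}{2351}$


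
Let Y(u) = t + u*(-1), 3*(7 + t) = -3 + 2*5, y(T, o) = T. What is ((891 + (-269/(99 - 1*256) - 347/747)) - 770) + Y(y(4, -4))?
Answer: 13320805/117279 ≈ 113.58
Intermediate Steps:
t = -14/3 (t = -7 + (-3 + 2*5)/3 = -7 + (-3 + 10)/3 = -7 + (⅓)*7 = -7 + 7/3 = -14/3 ≈ -4.6667)
Y(u) = -14/3 - u (Y(u) = -14/3 + u*(-1) = -14/3 - u)
((891 + (-269/(99 - 1*256) - 347/747)) - 770) + Y(y(4, -4)) = ((891 + (-269/(99 - 1*256) - 347/747)) - 770) + (-14/3 - 1*4) = ((891 + (-269/(99 - 256) - 347*1/747)) - 770) + (-14/3 - 4) = ((891 + (-269/(-157) - 347/747)) - 770) - 26/3 = ((891 + (-269*(-1/157) - 347/747)) - 770) - 26/3 = ((891 + (269/157 - 347/747)) - 770) - 26/3 = ((891 + 146464/117279) - 770) - 26/3 = (104642053/117279 - 770) - 26/3 = 14337223/117279 - 26/3 = 13320805/117279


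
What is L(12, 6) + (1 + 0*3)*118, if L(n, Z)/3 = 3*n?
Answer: 226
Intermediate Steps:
L(n, Z) = 9*n (L(n, Z) = 3*(3*n) = 9*n)
L(12, 6) + (1 + 0*3)*118 = 9*12 + (1 + 0*3)*118 = 108 + (1 + 0)*118 = 108 + 1*118 = 108 + 118 = 226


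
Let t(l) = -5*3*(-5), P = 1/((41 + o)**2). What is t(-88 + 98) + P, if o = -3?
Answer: 108301/1444 ≈ 75.001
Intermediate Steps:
P = 1/1444 (P = 1/((41 - 3)**2) = 1/(38**2) = 1/1444 ≈ 0.00069252)
t(l) = 75 (t(l) = -15*(-5) = 75)
t(-88 + 98) + P = 75 + 1/1444 = 108301/1444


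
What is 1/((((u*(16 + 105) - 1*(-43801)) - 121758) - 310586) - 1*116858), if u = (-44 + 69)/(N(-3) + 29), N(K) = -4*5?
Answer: -9/4545584 ≈ -1.9799e-6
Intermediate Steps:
N(K) = -20
u = 25/9 (u = (-44 + 69)/(-20 + 29) = 25/9 ≈ 2.7778)
1/((((u*(16 + 105) - 1*(-43801)) - 121758) - 310586) - 1*116858) = 1/((((25*(16 + 105)/9 - 1*(-43801)) - 121758) - 310586) - 1*116858) = 1/(((((25/9)*121 + 43801) - 121758) - 310586) - 116858) = 1/((((3025/9 + 43801) - 121758) - 310586) - 116858) = 1/(((397234/9 - 121758) - 310586) - 116858) = 1/((-698588/9 - 310586) - 116858) = 1/(-3493862/9 - 116858) = 1/(-4545584/9) = -9/4545584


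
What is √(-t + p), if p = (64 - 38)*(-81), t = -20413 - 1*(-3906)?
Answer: √14401 ≈ 120.00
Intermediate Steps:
t = -16507 (t = -20413 + 3906 = -16507)
p = -2106 (p = 26*(-81) = -2106)
√(-t + p) = √(-1*(-16507) - 2106) = √(16507 - 2106) = √14401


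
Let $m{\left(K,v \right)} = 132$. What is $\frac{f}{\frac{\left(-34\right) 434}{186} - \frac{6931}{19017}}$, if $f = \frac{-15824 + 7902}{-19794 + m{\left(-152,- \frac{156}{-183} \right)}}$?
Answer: $- \frac{25108779}{4966663801} \approx -0.0050555$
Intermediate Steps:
$f = \frac{3961}{9831}$ ($f = \frac{-15824 + 7902}{-19794 + 132} = - \frac{7922}{-19662} = \left(-7922\right) \left(- \frac{1}{19662}\right) = \frac{3961}{9831} \approx 0.40291$)
$\frac{f}{\frac{\left(-34\right) 434}{186} - \frac{6931}{19017}} = \frac{3961}{9831 \left(\frac{\left(-34\right) 434}{186} - \frac{6931}{19017}\right)} = \frac{3961}{9831 \left(\left(-14756\right) \frac{1}{186} - \frac{6931}{19017}\right)} = \frac{3961}{9831 \left(- \frac{238}{3} - \frac{6931}{19017}\right)} = \frac{3961}{9831 \left(- \frac{1515613}{19017}\right)} = \frac{3961}{9831} \left(- \frac{19017}{1515613}\right) = - \frac{25108779}{4966663801}$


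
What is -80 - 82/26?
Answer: -1081/13 ≈ -83.154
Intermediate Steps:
-80 - 82/26 = -80 - 82*1/26 = -80 - 41/13 = -1081/13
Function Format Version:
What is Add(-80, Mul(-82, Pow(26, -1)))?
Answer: Rational(-1081, 13) ≈ -83.154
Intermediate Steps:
Add(-80, Mul(-82, Pow(26, -1))) = Add(-80, Mul(-82, Rational(1, 26))) = Add(-80, Rational(-41, 13)) = Rational(-1081, 13)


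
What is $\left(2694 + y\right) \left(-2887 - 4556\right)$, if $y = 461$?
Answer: $-23482665$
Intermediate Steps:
$\left(2694 + y\right) \left(-2887 - 4556\right) = \left(2694 + 461\right) \left(-2887 - 4556\right) = 3155 \left(-7443\right) = -23482665$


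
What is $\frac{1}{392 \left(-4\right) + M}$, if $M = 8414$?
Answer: $\frac{1}{6846} \approx 0.00014607$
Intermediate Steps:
$\frac{1}{392 \left(-4\right) + M} = \frac{1}{392 \left(-4\right) + 8414} = \frac{1}{-1568 + 8414} = \frac{1}{6846}$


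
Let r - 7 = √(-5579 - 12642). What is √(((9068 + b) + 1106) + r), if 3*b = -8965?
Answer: √(64734 + 9*I*√18221)/3 ≈ 84.813 + 0.79578*I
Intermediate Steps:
b = -8965/3 (b = (⅓)*(-8965) = -8965/3 ≈ -2988.3)
r = 7 + I*√18221 (r = 7 + √(-5579 - 12642) = 7 + √(-18221) = 7 + I*√18221 ≈ 7.0 + 134.99*I)
√(((9068 + b) + 1106) + r) = √(((9068 - 8965/3) + 1106) + (7 + I*√18221)) = √((18239/3 + 1106) + (7 + I*√18221)) = √(21557/3 + (7 + I*√18221)) = √(21578/3 + I*√18221)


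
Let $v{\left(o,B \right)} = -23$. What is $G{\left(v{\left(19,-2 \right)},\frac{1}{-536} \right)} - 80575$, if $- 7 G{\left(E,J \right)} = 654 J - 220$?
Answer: $- \frac{151099413}{1876} \approx -80543.0$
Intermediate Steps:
$G{\left(E,J \right)} = \frac{220}{7} - \frac{654 J}{7}$ ($G{\left(E,J \right)} = - \frac{654 J - 220}{7} = - \frac{-220 + 654 J}{7} = \frac{220}{7} - \frac{654 J}{7}$)
$G{\left(v{\left(19,-2 \right)},\frac{1}{-536} \right)} - 80575 = \left(\frac{220}{7} - \frac{654}{7 \left(-536\right)}\right) - 80575 = \left(\frac{220}{7} - - \frac{327}{1876}\right) - 80575 = \left(\frac{220}{7} + \frac{327}{1876}\right) - 80575 = \frac{59287}{1876} - 80575 = - \frac{151099413}{1876}$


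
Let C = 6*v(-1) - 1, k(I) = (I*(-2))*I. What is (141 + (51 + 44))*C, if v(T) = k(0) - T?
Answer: 1180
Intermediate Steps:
k(I) = -2*I**2 (k(I) = (-2*I)*I = -2*I**2)
v(T) = -T (v(T) = -2*0**2 - T = -2*0 - T = 0 - T = -T)
C = 5 (C = 6*(-1*(-1)) - 1 = 6*1 - 1 = 6 - 1 = 5)
(141 + (51 + 44))*C = (141 + (51 + 44))*5 = (141 + 95)*5 = 236*5 = 1180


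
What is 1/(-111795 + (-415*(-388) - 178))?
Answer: 1/49047 ≈ 2.0389e-5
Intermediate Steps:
1/(-111795 + (-415*(-388) - 178)) = 1/(-111795 + (161020 - 178)) = 1/(-111795 + 160842) = 1/49047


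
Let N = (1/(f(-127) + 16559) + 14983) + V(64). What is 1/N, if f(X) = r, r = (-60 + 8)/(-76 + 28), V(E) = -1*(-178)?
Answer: 198721/3012809093 ≈ 6.5959e-5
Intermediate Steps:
V(E) = 178
r = 13/12 (r = -52/(-48) = -52*(-1/48) = 13/12 ≈ 1.0833)
f(X) = 13/12
N = 3012809093/198721 (N = (1/(13/12 + 16559) + 14983) + 178 = (1/(198721/12) + 14983) + 178 = (12/198721 + 14983) + 178 = 2977436755/198721 + 178 = 3012809093/198721 ≈ 15161.)
1/N = 1/(3012809093/198721) = 198721/3012809093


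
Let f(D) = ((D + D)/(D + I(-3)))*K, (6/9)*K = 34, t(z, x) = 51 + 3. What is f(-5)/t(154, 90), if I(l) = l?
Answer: 85/72 ≈ 1.1806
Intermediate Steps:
t(z, x) = 54
K = 51 (K = (3/2)*34 = 51)
f(D) = 102*D/(-3 + D) (f(D) = ((D + D)/(D - 3))*51 = ((2*D)/(-3 + D))*51 = (2*D/(-3 + D))*51 = 102*D/(-3 + D))
f(-5)/t(154, 90) = (102*(-5)/(-3 - 5))/54 = (102*(-5)/(-8))*(1/54) = (102*(-5)*(-⅛))*(1/54) = (255/4)*(1/54) = 85/72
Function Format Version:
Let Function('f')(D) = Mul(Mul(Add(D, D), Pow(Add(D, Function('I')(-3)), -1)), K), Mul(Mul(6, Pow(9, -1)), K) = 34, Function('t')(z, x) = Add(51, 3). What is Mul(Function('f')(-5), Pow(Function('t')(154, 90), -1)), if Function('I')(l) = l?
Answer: Rational(85, 72) ≈ 1.1806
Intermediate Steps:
Function('t')(z, x) = 54
K = 51 (K = Mul(Rational(3, 2), 34) = 51)
Function('f')(D) = Mul(102, D, Pow(Add(-3, D), -1)) (Function('f')(D) = Mul(Mul(Add(D, D), Pow(Add(D, -3), -1)), 51) = Mul(Mul(Mul(2, D), Pow(Add(-3, D), -1)), 51) = Mul(Mul(2, D, Pow(Add(-3, D), -1)), 51) = Mul(102, D, Pow(Add(-3, D), -1)))
Mul(Function('f')(-5), Pow(Function('t')(154, 90), -1)) = Mul(Mul(102, -5, Pow(Add(-3, -5), -1)), Pow(54, -1)) = Mul(Mul(102, -5, Pow(-8, -1)), Rational(1, 54)) = Mul(Mul(102, -5, Rational(-1, 8)), Rational(1, 54)) = Mul(Rational(255, 4), Rational(1, 54)) = Rational(85, 72)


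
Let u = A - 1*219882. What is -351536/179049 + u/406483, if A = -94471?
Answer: -199177998185/72780374667 ≈ -2.7367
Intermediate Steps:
u = -314353 (u = -94471 - 1*219882 = -94471 - 219882 = -314353)
-351536/179049 + u/406483 = -351536/179049 - 314353/406483 = -199177998185/72780374667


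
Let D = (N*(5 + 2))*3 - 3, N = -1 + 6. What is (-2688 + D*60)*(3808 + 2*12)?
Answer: 13151424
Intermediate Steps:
N = 5
D = 102 (D = (5*(5 + 2))*3 - 3 = (5*7)*3 - 3 = 35*3 - 3 = 105 - 3 = 102)
(-2688 + D*60)*(3808 + 2*12) = (-2688 + 102*60)*(3808 + 2*12) = (-2688 + 6120)*(3808 + 24) = 3432*3832 = 13151424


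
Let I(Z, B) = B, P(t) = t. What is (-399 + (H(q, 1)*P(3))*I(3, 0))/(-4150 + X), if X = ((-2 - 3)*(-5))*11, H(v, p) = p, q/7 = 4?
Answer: 399/3875 ≈ 0.10297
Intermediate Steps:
q = 28 (q = 7*4 = 28)
X = 275 (X = -5*(-5)*11 = 25*11 = 275)
(-399 + (H(q, 1)*P(3))*I(3, 0))/(-4150 + X) = (-399 + (1*3)*0)/(-4150 + 275) = (-399 + 3*0)/(-3875) = (-399 + 0)*(-1/3875) = -399*(-1/3875) = 399/3875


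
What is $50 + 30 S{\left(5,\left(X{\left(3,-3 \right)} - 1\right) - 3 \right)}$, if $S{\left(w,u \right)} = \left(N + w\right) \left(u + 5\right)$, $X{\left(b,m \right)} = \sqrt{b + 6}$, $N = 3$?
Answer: $1010$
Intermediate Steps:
$X{\left(b,m \right)} = \sqrt{6 + b}$
$S{\left(w,u \right)} = \left(3 + w\right) \left(5 + u\right)$ ($S{\left(w,u \right)} = \left(3 + w\right) \left(u + 5\right) = \left(3 + w\right) \left(5 + u\right)$)
$50 + 30 S{\left(5,\left(X{\left(3,-3 \right)} - 1\right) - 3 \right)} = 50 + 30 \left(15 + 3 \left(\left(\sqrt{6 + 3} - 1\right) - 3\right) + 5 \cdot 5 + \left(\left(\sqrt{6 + 3} - 1\right) - 3\right) 5\right) = 50 + 30 \left(15 + 3 \left(\left(\sqrt{9} - 1\right) - 3\right) + 25 + \left(\left(\sqrt{9} - 1\right) - 3\right) 5\right) = 50 + 30 \left(15 + 3 \left(\left(3 - 1\right) - 3\right) + 25 + \left(\left(3 - 1\right) - 3\right) 5\right) = 50 + 30 \left(15 + 3 \left(2 - 3\right) + 25 + \left(2 - 3\right) 5\right) = 50 + 30 \left(15 + 3 \left(-1\right) + 25 - 5\right) = 50 + 30 \left(15 - 3 + 25 - 5\right) = 50 + 30 \cdot 32 = 50 + 960 = 1010$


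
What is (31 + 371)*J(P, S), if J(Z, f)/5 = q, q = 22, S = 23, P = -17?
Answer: 44220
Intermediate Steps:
J(Z, f) = 110 (J(Z, f) = 5*22 = 110)
(31 + 371)*J(P, S) = (31 + 371)*110 = 402*110 = 44220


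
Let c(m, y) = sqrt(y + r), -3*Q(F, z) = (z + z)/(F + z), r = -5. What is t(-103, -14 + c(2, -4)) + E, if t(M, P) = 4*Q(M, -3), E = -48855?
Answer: -2589319/53 ≈ -48855.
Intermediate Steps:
Q(F, z) = -2*z/(3*(F + z)) (Q(F, z) = -(z + z)/(3*(F + z)) = -2*z/(3*(F + z)))
c(m, y) = sqrt(-5 + y) (c(m, y) = sqrt(y - 5) = sqrt(-5 + y))
t(M, P) = 24/(-9 + 3*M) (t(M, P) = 4*(-2*(-3)/(3*M + 3*(-3))) = 4*(-2*(-3)/(3*M - 9)) = 4*(-2*(-3)/(-9 + 3*M)) = 4*(6/(-9 + 3*M)) = 24/(-9 + 3*M))
t(-103, -14 + c(2, -4)) + E = 8/(-3 - 103) - 48855 = 8/(-106) - 48855 = 8*(-1/106) - 48855 = -4/53 - 48855 = -2589319/53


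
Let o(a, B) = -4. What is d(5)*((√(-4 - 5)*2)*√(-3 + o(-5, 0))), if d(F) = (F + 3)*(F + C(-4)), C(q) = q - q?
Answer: -240*√7 ≈ -634.98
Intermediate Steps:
C(q) = 0
d(F) = F*(3 + F) (d(F) = (F + 3)*(F + 0) = (3 + F)*F = F*(3 + F))
d(5)*((√(-4 - 5)*2)*√(-3 + o(-5, 0))) = (5*(3 + 5))*((√(-4 - 5)*2)*√(-3 - 4)) = (5*8)*((√(-9)*2)*√(-7)) = 40*(((3*I)*2)*(I*√7)) = 40*((6*I)*(I*√7)) = 40*(-6*√7) = -240*√7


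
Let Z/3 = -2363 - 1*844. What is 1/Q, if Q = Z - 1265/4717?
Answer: -4717/45383522 ≈ -0.00010394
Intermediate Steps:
Z = -9621 (Z = 3*(-2363 - 1*844) = 3*(-2363 - 844) = 3*(-3207) = -9621)
Q = -45383522/4717 (Q = -9621 - 1265/4717 = -45383522/4717 ≈ -9621.3)
1/Q = 1/(-45383522/4717) = -4717/45383522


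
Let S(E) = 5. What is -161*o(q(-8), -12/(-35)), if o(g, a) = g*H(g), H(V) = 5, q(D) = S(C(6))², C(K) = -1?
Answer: -20125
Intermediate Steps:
q(D) = 25 (q(D) = 5² = 25)
o(g, a) = 5*g (o(g, a) = g*5 = 5*g)
-161*o(q(-8), -12/(-35)) = -805*25 = -161*125 = -20125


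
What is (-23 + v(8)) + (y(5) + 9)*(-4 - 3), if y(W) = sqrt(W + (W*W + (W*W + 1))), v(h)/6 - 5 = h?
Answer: -8 - 14*sqrt(14) ≈ -60.383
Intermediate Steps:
v(h) = 30 + 6*h
y(W) = sqrt(1 + W + 2*W**2) (y(W) = sqrt(W + (W**2 + (W**2 + 1))) = sqrt(W + (W**2 + (1 + W**2))) = sqrt(W + (1 + 2*W**2)) = sqrt(1 + W + 2*W**2))
(-23 + v(8)) + (y(5) + 9)*(-4 - 3) = (-23 + (30 + 6*8)) + (sqrt(1 + 5 + 2*5**2) + 9)*(-4 - 3) = (-23 + (30 + 48)) + (sqrt(1 + 5 + 2*25) + 9)*(-7) = (-23 + 78) + (sqrt(1 + 5 + 50) + 9)*(-7) = 55 + (sqrt(56) + 9)*(-7) = 55 + (2*sqrt(14) + 9)*(-7) = 55 + (9 + 2*sqrt(14))*(-7) = 55 + (-63 - 14*sqrt(14)) = -8 - 14*sqrt(14)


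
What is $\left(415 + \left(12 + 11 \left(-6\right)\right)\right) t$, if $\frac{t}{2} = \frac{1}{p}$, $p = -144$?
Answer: $- \frac{361}{72} \approx -5.0139$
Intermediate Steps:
$t = - \frac{1}{72}$ ($t = \frac{2}{-144} = 2 \left(- \frac{1}{144}\right) = - \frac{1}{72} \approx -0.013889$)
$\left(415 + \left(12 + 11 \left(-6\right)\right)\right) t = \left(415 + \left(12 + 11 \left(-6\right)\right)\right) \left(- \frac{1}{72}\right) = \left(415 + \left(12 - 66\right)\right) \left(- \frac{1}{72}\right) = \left(415 - 54\right) \left(- \frac{1}{72}\right) = 361 \left(- \frac{1}{72}\right) = - \frac{361}{72}$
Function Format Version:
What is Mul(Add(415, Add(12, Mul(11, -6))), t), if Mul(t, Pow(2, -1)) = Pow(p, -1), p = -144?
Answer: Rational(-361, 72) ≈ -5.0139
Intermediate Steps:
t = Rational(-1, 72) (t = Mul(2, Pow(-144, -1)) = Mul(2, Rational(-1, 144)) = Rational(-1, 72) ≈ -0.013889)
Mul(Add(415, Add(12, Mul(11, -6))), t) = Mul(Add(415, Add(12, Mul(11, -6))), Rational(-1, 72)) = Mul(Add(415, Add(12, -66)), Rational(-1, 72)) = Mul(Add(415, -54), Rational(-1, 72)) = Mul(361, Rational(-1, 72)) = Rational(-361, 72)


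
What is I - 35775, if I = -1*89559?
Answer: -125334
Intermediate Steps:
I = -89559
I - 35775 = -89559 - 35775 = -125334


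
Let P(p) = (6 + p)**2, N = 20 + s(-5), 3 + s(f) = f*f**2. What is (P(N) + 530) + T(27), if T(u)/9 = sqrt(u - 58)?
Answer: 10934 + 9*I*sqrt(31) ≈ 10934.0 + 50.11*I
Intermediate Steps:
s(f) = -3 + f**3 (s(f) = -3 + f*f**2 = -3 + f**3)
N = -108 (N = 20 + (-3 + (-5)**3) = 20 + (-3 - 125) = 20 - 128 = -108)
T(u) = 9*sqrt(-58 + u) (T(u) = 9*sqrt(u - 58) = 9*sqrt(-58 + u))
(P(N) + 530) + T(27) = ((6 - 108)**2 + 530) + 9*sqrt(-58 + 27) = ((-102)**2 + 530) + 9*sqrt(-31) = (10404 + 530) + 9*(I*sqrt(31)) = 10934 + 9*I*sqrt(31)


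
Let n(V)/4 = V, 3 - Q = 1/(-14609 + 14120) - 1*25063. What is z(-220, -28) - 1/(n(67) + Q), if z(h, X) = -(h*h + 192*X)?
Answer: -532995381337/12388327 ≈ -43024.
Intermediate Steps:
Q = 12257275/489 (Q = 3 - (1/(-14609 + 14120) - 1*25063) = 3 - (1/(-489) - 25063) = 3 - (-1/489 - 25063) = 3 - 1*(-12255808/489) = 3 + 12255808/489 = 12257275/489 ≈ 25066.)
n(V) = 4*V
z(h, X) = -h² - 192*X (z(h, X) = -(h² + 192*X) = -h² - 192*X)
z(-220, -28) - 1/(n(67) + Q) = (-1*(-220)² - 192*(-28)) - 1/(4*67 + 12257275/489) = (-1*48400 + 5376) - 1/(268 + 12257275/489) = (-48400 + 5376) - 1/12388327/489 = -43024 - 1*489/12388327 = -43024 - 489/12388327 = -532995381337/12388327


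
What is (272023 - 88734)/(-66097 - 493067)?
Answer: -183289/559164 ≈ -0.32779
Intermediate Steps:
(272023 - 88734)/(-66097 - 493067) = 183289/(-559164) = 183289*(-1/559164) = -183289/559164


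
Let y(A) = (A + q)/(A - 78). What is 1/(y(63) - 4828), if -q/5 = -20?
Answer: -15/72583 ≈ -0.00020666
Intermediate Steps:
q = 100 (q = -5*(-20) = 100)
y(A) = (100 + A)/(-78 + A) (y(A) = (A + 100)/(A - 78) = (100 + A)/(-78 + A))
1/(y(63) - 4828) = 1/((100 + 63)/(-78 + 63) - 4828) = 1/(163/(-15) - 4828) = 1/(-1/15*163 - 4828) = 1/(-163/15 - 4828) = 1/(-72583/15) = -15/72583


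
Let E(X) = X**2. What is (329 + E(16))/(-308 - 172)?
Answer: -39/32 ≈ -1.2188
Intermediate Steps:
(329 + E(16))/(-308 - 172) = (329 + 16**2)/(-308 - 172) = (329 + 256)/(-480) = 585*(-1/480) = -39/32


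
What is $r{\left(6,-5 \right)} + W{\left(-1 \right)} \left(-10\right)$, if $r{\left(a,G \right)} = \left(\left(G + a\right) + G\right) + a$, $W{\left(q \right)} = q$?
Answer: $12$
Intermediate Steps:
$r{\left(a,G \right)} = 2 G + 2 a$ ($r{\left(a,G \right)} = \left(a + 2 G\right) + a = 2 G + 2 a$)
$r{\left(6,-5 \right)} + W{\left(-1 \right)} \left(-10\right) = \left(2 \left(-5\right) + 2 \cdot 6\right) - -10 = \left(-10 + 12\right) + 10 = 2 + 10 = 12$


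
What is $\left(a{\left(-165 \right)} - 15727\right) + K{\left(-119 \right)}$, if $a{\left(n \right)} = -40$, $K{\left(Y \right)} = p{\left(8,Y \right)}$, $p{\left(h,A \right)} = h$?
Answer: $-15759$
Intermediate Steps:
$K{\left(Y \right)} = 8$
$\left(a{\left(-165 \right)} - 15727\right) + K{\left(-119 \right)} = \left(-40 - 15727\right) + 8 = -15767 + 8 = -15759$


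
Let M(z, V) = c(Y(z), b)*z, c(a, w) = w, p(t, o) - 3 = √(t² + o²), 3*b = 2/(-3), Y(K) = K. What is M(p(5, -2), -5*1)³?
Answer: -256/81 - 448*√29/729 ≈ -6.4699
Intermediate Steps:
b = -2/9 (b = (2/(-3))/3 = (2*(-⅓))/3 = (⅓)*(-⅔) = -2/9 ≈ -0.22222)
p(t, o) = 3 + √(o² + t²) (p(t, o) = 3 + √(t² + o²) = 3 + √(o² + t²))
M(z, V) = -2*z/9
M(p(5, -2), -5*1)³ = (-2*(3 + √((-2)² + 5²))/9)³ = (-2*(3 + √(4 + 25))/9)³ = (-2*(3 + √29)/9)³ = (-⅔ - 2*√29/9)³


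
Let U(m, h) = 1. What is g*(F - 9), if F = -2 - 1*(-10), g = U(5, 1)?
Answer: -1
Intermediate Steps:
g = 1
F = 8 (F = -2 + 10 = 8)
g*(F - 9) = 1*(8 - 9) = 1*(-1) = -1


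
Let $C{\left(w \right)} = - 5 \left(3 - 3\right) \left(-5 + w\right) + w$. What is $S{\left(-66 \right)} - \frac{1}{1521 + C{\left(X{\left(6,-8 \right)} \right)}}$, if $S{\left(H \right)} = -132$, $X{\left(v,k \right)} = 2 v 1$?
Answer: $- \frac{202357}{1533} \approx -132.0$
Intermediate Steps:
$X{\left(v,k \right)} = 2 v$
$C{\left(w \right)} = w$ ($C{\left(w \right)} = - 5 \cdot 0 \left(-5 + w\right) + w = \left(-5\right) 0 + w = 0 + w = w$)
$S{\left(-66 \right)} - \frac{1}{1521 + C{\left(X{\left(6,-8 \right)} \right)}} = -132 - \frac{1}{1521 + 2 \cdot 6} = -132 - \frac{1}{1521 + 12} = -132 - \frac{1}{1533} = - \frac{202357}{1533}$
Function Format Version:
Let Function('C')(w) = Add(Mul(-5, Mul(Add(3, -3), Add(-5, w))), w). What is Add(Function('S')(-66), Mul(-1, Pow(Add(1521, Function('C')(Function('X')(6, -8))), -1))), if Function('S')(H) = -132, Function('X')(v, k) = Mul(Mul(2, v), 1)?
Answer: Rational(-202357, 1533) ≈ -132.00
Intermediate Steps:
Function('X')(v, k) = Mul(2, v)
Function('C')(w) = w (Function('C')(w) = Add(Mul(-5, Mul(0, Add(-5, w))), w) = Add(Mul(-5, 0), w) = Add(0, w) = w)
Add(Function('S')(-66), Mul(-1, Pow(Add(1521, Function('C')(Function('X')(6, -8))), -1))) = Add(-132, Mul(-1, Pow(Add(1521, Mul(2, 6)), -1))) = Add(-132, Mul(-1, Pow(Add(1521, 12), -1))) = Add(-132, Mul(-1, Pow(1533, -1))) = Add(-132, Mul(-1, Rational(1, 1533))) = Add(-132, Rational(-1, 1533)) = Rational(-202357, 1533)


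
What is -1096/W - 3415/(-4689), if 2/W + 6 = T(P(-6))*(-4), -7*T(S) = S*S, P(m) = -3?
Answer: 15441337/32823 ≈ 470.44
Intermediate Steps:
T(S) = -S**2/7 (T(S) = -S*S/7 = -S**2/7)
W = -7/3 (W = 2/(-6 - 1/7*(-3)**2*(-4)) = 2/(-6 - 1/7*9*(-4)) = 2/(-6 - 9/7*(-4)) = 2/(-6 + 36/7) = 2/(-6/7) = 2*(-7/6) = -7/3 ≈ -2.3333)
-1096/W - 3415/(-4689) = -1096/(-7/3) - 3415/(-4689) = -1096*(-3/7) - 3415*(-1/4689) = 3288/7 + 3415/4689 = 15441337/32823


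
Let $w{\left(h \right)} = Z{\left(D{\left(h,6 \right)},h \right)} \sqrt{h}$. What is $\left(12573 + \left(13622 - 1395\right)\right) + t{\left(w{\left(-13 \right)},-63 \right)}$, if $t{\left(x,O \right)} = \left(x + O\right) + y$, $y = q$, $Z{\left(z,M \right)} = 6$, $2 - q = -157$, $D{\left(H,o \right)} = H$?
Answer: $24896 + 6 i \sqrt{13} \approx 24896.0 + 21.633 i$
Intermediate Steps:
$q = 159$ ($q = 2 - -157 = 2 + 157 = 159$)
$w{\left(h \right)} = 6 \sqrt{h}$
$y = 159$
$t{\left(x,O \right)} = 159 + O + x$ ($t{\left(x,O \right)} = \left(x + O\right) + 159 = \left(O + x\right) + 159 = 159 + O + x$)
$\left(12573 + \left(13622 - 1395\right)\right) + t{\left(w{\left(-13 \right)},-63 \right)} = \left(12573 + \left(13622 - 1395\right)\right) + \left(159 - 63 + 6 \sqrt{-13}\right) = \left(12573 + \left(13622 - 1395\right)\right) + \left(159 - 63 + 6 i \sqrt{13}\right) = \left(12573 + 12227\right) + \left(159 - 63 + 6 i \sqrt{13}\right) = 24800 + \left(96 + 6 i \sqrt{13}\right) = 24896 + 6 i \sqrt{13}$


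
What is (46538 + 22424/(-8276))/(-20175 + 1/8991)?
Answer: -216416777589/93825748564 ≈ -2.3066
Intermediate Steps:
(46538 + 22424/(-8276))/(-20175 + 1/8991) = (46538 + 22424*(-1/8276))/(-20175 + 1/8991) = (46538 - 5606/2069)/(-181393424/8991) = (96281516/2069)*(-8991/181393424) = -216416777589/93825748564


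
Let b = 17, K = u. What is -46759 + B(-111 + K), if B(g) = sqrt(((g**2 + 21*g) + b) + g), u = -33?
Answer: -46759 + sqrt(17585) ≈ -46626.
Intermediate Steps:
K = -33
B(g) = sqrt(17 + g**2 + 22*g) (B(g) = sqrt(((g**2 + 21*g) + 17) + g) = sqrt((17 + g**2 + 21*g) + g) = sqrt(17 + g**2 + 22*g))
-46759 + B(-111 + K) = -46759 + sqrt(17 + (-111 - 33)**2 + 22*(-111 - 33)) = -46759 + sqrt(17 + (-144)**2 + 22*(-144)) = -46759 + sqrt(17 + 20736 - 3168) = -46759 + sqrt(17585)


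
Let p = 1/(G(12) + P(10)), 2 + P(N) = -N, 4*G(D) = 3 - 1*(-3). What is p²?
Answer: 4/441 ≈ 0.0090703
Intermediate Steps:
G(D) = 3/2 (G(D) = (3 - 1*(-3))/4 = (3 + 3)/4 = (¼)*6 = 3/2)
P(N) = -2 - N
p = -2/21 (p = 1/(3/2 + (-2 - 1*10)) = 1/(3/2 + (-2 - 10)) = 1/(3/2 - 12) = 1/(-21/2) = -2/21 ≈ -0.095238)
p² = (-2/21)² = 4/441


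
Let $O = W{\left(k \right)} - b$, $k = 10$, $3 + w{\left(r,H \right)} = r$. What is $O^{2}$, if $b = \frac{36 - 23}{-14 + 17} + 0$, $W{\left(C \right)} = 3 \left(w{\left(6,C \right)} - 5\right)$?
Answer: $\frac{961}{9} \approx 106.78$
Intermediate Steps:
$w{\left(r,H \right)} = -3 + r$
$W{\left(C \right)} = -6$ ($W{\left(C \right)} = 3 \left(\left(-3 + 6\right) - 5\right) = 3 \left(3 - 5\right) = 3 \left(-2\right) = -6$)
$b = \frac{13}{3}$ ($b = \frac{13}{3} + 0 = \frac{13}{3} \approx 4.3333$)
$O = - \frac{31}{3}$ ($O = -6 - \frac{13}{3} = - \frac{31}{3} \approx -10.333$)
$O^{2} = \left(- \frac{31}{3}\right)^{2} = \frac{961}{9}$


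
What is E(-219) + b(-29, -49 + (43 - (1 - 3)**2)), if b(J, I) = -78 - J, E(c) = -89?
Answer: -138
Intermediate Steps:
E(-219) + b(-29, -49 + (43 - (1 - 3)**2)) = -89 + (-78 - 1*(-29)) = -89 + (-78 + 29) = -89 - 49 = -138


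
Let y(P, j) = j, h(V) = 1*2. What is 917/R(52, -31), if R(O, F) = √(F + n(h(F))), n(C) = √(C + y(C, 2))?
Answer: -917*I*√29/29 ≈ -170.28*I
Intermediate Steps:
h(V) = 2
n(C) = √(2 + C) (n(C) = √(C + 2) = √(2 + C))
R(O, F) = √(2 + F) (R(O, F) = √(F + √(2 + 2)) = √(F + √4) = √(F + 2) = √(2 + F))
917/R(52, -31) = 917/(√(2 - 31)) = 917/(√(-29)) = 917/((I*√29)) = 917*(-I*√29/29) = -917*I*√29/29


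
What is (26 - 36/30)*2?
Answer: 248/5 ≈ 49.600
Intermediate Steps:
(26 - 36/30)*2 = (26 - 36*1/30)*2 = (26 - 6/5)*2 = (124/5)*2 = 248/5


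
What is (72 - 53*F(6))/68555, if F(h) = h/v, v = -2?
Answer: 231/68555 ≈ 0.0033696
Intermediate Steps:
F(h) = -h/2 (F(h) = h/(-2) = h*(-½) = -h/2)
(72 - 53*F(6))/68555 = (72 - (-53)*6/2)/68555 = (72 - 53*(-3))*(1/68555) = (72 + 159)*(1/68555) = 231*(1/68555) = 231/68555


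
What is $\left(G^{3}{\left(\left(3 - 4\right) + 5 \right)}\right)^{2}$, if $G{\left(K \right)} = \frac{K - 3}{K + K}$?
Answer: $\frac{1}{262144} \approx 3.8147 \cdot 10^{-6}$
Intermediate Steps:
$G{\left(K \right)} = \frac{-3 + K}{2 K}$
$\left(G^{3}{\left(\left(3 - 4\right) + 5 \right)}\right)^{2} = \left(\left(\frac{-3 + \left(\left(3 - 4\right) + 5\right)}{2 \left(\left(3 - 4\right) + 5\right)}\right)^{3}\right)^{2} = \left(\left(\frac{-3 + \left(-1 + 5\right)}{2 \left(-1 + 5\right)}\right)^{3}\right)^{2} = \left(\left(\frac{-3 + 4}{2 \cdot 4}\right)^{3}\right)^{2} = \left(\left(\frac{1}{2} \cdot \frac{1}{4} \cdot 1\right)^{3}\right)^{2} = \left(\left(\frac{1}{8}\right)^{3}\right)^{2} = \left(\frac{1}{512}\right)^{2} = \frac{1}{262144}$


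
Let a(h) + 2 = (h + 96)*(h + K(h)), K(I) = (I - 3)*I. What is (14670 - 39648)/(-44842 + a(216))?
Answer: -4163/2396174 ≈ -0.0017374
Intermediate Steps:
K(I) = I*(-3 + I) (K(I) = (-3 + I)*I = I*(-3 + I))
a(h) = -2 + (96 + h)*(h + h*(-3 + h)) (a(h) = -2 + (h + 96)*(h + h*(-3 + h)) = -2 + (96 + h)*(h + h*(-3 + h)))
(14670 - 39648)/(-44842 + a(216)) = (14670 - 39648)/(-44842 + (-2 + 216**3 - 192*216 + 94*216**2)) = -24978/(-44842 + (-2 + 10077696 - 41472 + 94*46656)) = -24978/(-44842 + (-2 + 10077696 - 41472 + 4385664)) = -24978/(-44842 + 14421886) = -24978/14377044 = -24978*1/14377044 = -4163/2396174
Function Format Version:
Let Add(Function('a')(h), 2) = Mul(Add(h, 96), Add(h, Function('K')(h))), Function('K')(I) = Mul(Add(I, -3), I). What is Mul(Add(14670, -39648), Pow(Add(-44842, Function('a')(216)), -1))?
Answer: Rational(-4163, 2396174) ≈ -0.0017374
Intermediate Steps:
Function('K')(I) = Mul(I, Add(-3, I)) (Function('K')(I) = Mul(Add(-3, I), I) = Mul(I, Add(-3, I)))
Function('a')(h) = Add(-2, Mul(Add(96, h), Add(h, Mul(h, Add(-3, h))))) (Function('a')(h) = Add(-2, Mul(Add(h, 96), Add(h, Mul(h, Add(-3, h))))) = Add(-2, Mul(Add(96, h), Add(h, Mul(h, Add(-3, h))))))
Mul(Add(14670, -39648), Pow(Add(-44842, Function('a')(216)), -1)) = Mul(Add(14670, -39648), Pow(Add(-44842, Add(-2, Pow(216, 3), Mul(-192, 216), Mul(94, Pow(216, 2)))), -1)) = Mul(-24978, Pow(Add(-44842, Add(-2, 10077696, -41472, Mul(94, 46656))), -1)) = Mul(-24978, Pow(Add(-44842, Add(-2, 10077696, -41472, 4385664)), -1)) = Mul(-24978, Pow(Add(-44842, 14421886), -1)) = Mul(-24978, Pow(14377044, -1)) = Mul(-24978, Rational(1, 14377044)) = Rational(-4163, 2396174)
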